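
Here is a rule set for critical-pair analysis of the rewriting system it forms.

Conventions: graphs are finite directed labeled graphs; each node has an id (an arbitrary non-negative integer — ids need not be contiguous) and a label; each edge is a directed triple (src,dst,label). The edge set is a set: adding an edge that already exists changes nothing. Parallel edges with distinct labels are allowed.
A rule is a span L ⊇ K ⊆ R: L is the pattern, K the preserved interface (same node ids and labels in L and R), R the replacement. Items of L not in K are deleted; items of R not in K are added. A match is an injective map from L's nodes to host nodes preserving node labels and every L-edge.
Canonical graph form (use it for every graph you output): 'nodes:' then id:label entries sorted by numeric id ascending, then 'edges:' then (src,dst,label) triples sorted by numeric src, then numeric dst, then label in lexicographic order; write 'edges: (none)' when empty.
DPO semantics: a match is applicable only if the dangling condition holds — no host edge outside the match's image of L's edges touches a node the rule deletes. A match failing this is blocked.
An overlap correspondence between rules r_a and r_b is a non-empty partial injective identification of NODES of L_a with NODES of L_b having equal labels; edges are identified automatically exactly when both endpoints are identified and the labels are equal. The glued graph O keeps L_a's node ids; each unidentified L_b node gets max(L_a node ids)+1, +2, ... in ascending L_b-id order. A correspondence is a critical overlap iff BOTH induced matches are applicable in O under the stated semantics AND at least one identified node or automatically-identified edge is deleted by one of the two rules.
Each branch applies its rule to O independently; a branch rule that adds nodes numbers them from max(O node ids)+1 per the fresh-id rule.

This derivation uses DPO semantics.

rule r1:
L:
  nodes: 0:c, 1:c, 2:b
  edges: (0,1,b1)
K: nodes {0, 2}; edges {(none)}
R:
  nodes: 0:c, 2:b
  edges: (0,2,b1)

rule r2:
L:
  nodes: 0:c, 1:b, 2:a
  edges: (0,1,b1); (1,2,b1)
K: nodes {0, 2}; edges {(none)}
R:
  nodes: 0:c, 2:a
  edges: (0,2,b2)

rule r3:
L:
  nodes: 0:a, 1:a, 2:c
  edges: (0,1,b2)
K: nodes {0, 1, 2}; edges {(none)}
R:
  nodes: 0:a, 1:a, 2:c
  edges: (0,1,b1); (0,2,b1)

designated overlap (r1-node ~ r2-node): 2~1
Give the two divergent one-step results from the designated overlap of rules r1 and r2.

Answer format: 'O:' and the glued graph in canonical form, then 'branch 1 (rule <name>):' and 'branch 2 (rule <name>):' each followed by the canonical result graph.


O:
nodes: 0:c, 1:c, 2:b, 3:c, 4:a
edges: (0,1,b1); (2,4,b1); (3,2,b1)
branch 1 (rule r1):
nodes: 0:c, 2:b, 3:c, 4:a
edges: (0,2,b1); (2,4,b1); (3,2,b1)
branch 2 (rule r2):
nodes: 0:c, 1:c, 3:c, 4:a
edges: (0,1,b1); (3,4,b2)


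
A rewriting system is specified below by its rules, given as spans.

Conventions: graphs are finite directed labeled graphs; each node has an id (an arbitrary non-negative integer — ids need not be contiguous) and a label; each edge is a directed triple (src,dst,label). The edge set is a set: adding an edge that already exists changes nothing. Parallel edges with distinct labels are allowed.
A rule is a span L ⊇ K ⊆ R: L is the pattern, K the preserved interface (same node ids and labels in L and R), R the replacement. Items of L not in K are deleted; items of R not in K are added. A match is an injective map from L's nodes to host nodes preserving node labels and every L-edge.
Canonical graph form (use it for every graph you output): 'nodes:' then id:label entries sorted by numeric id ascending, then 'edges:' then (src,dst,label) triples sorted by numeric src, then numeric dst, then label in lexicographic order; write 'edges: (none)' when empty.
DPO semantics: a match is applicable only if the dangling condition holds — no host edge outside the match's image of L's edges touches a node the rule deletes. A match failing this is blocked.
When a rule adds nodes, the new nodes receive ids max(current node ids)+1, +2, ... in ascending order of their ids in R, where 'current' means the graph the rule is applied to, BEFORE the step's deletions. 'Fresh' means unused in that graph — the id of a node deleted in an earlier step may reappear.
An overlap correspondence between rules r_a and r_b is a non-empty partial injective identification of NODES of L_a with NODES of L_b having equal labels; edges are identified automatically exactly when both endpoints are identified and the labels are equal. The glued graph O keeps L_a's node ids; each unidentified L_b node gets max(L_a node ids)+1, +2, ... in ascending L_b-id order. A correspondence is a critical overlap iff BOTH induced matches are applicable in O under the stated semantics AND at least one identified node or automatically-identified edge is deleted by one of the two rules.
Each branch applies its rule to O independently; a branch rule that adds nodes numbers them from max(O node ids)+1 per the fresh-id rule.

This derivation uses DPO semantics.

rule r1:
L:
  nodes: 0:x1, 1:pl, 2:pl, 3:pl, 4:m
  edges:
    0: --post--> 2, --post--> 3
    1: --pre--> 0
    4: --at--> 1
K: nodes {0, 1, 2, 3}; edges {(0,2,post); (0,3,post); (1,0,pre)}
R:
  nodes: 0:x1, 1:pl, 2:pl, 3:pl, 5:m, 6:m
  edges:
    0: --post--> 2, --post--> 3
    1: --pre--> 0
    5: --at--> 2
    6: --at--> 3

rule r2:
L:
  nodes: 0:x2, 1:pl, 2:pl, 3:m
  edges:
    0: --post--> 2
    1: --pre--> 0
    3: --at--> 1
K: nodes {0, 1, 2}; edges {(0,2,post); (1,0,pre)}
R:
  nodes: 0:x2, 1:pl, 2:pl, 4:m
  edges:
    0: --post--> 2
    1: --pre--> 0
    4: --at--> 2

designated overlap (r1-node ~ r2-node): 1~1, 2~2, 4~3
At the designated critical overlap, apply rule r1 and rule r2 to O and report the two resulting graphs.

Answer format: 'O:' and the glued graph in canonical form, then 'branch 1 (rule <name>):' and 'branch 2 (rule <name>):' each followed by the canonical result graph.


O:
nodes: 0:x1, 1:pl, 2:pl, 3:pl, 4:m, 5:x2
edges: (0,2,post); (0,3,post); (1,0,pre); (1,5,pre); (4,1,at); (5,2,post)
branch 1 (rule r1):
nodes: 0:x1, 1:pl, 2:pl, 3:pl, 5:x2, 6:m, 7:m
edges: (0,2,post); (0,3,post); (1,0,pre); (1,5,pre); (5,2,post); (6,2,at); (7,3,at)
branch 2 (rule r2):
nodes: 0:x1, 1:pl, 2:pl, 3:pl, 5:x2, 6:m
edges: (0,2,post); (0,3,post); (1,0,pre); (1,5,pre); (5,2,post); (6,2,at)


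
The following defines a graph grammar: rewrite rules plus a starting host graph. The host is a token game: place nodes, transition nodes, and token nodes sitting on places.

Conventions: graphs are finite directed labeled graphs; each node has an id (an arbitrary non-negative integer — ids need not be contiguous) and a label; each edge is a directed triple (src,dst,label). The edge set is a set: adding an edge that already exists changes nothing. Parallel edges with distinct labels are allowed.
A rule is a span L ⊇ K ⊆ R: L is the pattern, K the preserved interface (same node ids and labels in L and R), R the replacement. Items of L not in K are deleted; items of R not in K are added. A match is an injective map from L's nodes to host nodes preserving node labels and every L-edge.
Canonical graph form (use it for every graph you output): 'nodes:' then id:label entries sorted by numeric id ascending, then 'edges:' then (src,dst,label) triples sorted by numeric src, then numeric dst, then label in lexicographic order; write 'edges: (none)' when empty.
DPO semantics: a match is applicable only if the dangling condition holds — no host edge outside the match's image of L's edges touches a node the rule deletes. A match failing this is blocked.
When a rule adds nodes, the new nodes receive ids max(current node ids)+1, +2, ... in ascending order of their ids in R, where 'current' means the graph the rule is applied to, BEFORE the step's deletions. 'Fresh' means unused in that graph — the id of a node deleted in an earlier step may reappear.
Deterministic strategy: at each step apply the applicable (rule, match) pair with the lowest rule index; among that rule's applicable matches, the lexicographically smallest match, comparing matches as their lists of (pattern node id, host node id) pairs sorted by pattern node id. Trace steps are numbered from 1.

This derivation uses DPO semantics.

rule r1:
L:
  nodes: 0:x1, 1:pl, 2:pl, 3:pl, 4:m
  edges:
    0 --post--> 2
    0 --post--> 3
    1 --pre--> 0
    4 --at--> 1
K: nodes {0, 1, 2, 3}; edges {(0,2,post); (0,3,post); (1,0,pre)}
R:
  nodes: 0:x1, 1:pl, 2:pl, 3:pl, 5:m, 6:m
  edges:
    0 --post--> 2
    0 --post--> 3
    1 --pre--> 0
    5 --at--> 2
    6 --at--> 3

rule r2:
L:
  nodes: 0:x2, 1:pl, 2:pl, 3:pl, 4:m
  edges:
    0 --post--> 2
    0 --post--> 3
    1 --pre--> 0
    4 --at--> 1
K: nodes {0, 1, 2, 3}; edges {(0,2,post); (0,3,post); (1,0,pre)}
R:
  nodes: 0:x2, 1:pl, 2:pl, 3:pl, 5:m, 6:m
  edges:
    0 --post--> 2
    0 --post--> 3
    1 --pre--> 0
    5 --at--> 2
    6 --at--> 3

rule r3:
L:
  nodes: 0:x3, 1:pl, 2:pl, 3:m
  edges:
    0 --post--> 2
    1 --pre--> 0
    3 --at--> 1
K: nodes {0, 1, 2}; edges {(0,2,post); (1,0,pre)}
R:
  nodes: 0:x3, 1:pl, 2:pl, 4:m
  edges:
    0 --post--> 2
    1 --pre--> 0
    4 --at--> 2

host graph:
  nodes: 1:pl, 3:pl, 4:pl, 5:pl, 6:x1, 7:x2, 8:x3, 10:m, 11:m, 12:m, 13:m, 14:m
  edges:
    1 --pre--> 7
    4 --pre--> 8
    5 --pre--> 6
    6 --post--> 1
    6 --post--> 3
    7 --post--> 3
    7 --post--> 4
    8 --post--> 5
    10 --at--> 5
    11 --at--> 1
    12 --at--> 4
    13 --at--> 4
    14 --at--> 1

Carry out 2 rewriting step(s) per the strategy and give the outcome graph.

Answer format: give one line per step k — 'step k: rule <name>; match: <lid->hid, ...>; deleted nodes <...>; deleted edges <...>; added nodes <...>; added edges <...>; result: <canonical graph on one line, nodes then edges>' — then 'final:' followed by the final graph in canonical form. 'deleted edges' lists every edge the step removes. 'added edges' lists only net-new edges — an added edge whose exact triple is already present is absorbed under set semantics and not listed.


step 1: rule r1; match: 0->6, 1->5, 2->1, 3->3, 4->10; deleted nodes 10; deleted edges (10,5,at); added nodes 15, 16; added edges (15,1,at); (16,3,at); result: nodes: 1:pl, 3:pl, 4:pl, 5:pl, 6:x1, 7:x2, 8:x3, 11:m, 12:m, 13:m, 14:m, 15:m, 16:m edges: (1,7,pre); (4,8,pre); (5,6,pre); (6,1,post); (6,3,post); (7,3,post); (7,4,post); (8,5,post); (11,1,at); (12,4,at); (13,4,at); (14,1,at); (15,1,at); (16,3,at)
step 2: rule r2; match: 0->7, 1->1, 2->3, 3->4, 4->11; deleted nodes 11; deleted edges (11,1,at); added nodes 17, 18; added edges (17,3,at); (18,4,at); result: nodes: 1:pl, 3:pl, 4:pl, 5:pl, 6:x1, 7:x2, 8:x3, 12:m, 13:m, 14:m, 15:m, 16:m, 17:m, 18:m edges: (1,7,pre); (4,8,pre); (5,6,pre); (6,1,post); (6,3,post); (7,3,post); (7,4,post); (8,5,post); (12,4,at); (13,4,at); (14,1,at); (15,1,at); (16,3,at); (17,3,at); (18,4,at)
final:
nodes: 1:pl, 3:pl, 4:pl, 5:pl, 6:x1, 7:x2, 8:x3, 12:m, 13:m, 14:m, 15:m, 16:m, 17:m, 18:m
edges: (1,7,pre); (4,8,pre); (5,6,pre); (6,1,post); (6,3,post); (7,3,post); (7,4,post); (8,5,post); (12,4,at); (13,4,at); (14,1,at); (15,1,at); (16,3,at); (17,3,at); (18,4,at)


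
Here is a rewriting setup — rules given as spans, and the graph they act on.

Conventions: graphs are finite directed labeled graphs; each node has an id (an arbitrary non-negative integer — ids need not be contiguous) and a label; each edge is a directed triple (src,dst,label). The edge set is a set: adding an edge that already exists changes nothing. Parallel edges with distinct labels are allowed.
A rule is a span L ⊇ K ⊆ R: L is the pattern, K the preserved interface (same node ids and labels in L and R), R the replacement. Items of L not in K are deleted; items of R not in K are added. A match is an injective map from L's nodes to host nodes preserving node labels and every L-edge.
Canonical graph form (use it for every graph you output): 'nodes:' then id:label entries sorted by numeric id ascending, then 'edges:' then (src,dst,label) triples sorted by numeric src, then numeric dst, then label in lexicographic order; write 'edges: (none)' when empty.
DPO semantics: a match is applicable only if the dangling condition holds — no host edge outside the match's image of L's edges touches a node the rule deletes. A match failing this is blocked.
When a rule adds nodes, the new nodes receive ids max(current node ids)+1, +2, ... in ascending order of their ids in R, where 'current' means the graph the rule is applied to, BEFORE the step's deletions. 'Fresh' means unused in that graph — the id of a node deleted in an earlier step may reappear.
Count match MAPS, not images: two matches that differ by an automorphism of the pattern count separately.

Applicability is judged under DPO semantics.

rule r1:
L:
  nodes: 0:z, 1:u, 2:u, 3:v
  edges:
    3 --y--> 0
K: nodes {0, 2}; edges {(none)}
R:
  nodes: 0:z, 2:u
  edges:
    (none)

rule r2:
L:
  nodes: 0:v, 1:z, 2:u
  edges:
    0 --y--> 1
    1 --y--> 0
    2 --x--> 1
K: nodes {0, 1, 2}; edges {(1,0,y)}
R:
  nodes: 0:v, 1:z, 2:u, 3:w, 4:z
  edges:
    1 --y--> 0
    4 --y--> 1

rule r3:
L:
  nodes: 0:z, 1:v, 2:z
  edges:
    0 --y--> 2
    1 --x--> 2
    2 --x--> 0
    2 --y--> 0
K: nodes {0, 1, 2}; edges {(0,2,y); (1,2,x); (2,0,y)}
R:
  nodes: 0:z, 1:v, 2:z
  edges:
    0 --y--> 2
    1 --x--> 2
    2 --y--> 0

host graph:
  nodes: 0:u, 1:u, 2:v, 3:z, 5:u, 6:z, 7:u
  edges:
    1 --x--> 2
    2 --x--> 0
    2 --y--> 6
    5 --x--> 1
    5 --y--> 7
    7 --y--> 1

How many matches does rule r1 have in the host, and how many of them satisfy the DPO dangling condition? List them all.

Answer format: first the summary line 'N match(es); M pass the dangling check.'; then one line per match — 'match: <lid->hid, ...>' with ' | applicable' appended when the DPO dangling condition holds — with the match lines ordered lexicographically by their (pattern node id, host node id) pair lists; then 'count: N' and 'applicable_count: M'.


12 match(es); 0 pass the dangling check.
match: 0->6, 1->0, 2->1, 3->2
match: 0->6, 1->0, 2->5, 3->2
match: 0->6, 1->0, 2->7, 3->2
match: 0->6, 1->1, 2->0, 3->2
match: 0->6, 1->1, 2->5, 3->2
match: 0->6, 1->1, 2->7, 3->2
match: 0->6, 1->5, 2->0, 3->2
match: 0->6, 1->5, 2->1, 3->2
match: 0->6, 1->5, 2->7, 3->2
match: 0->6, 1->7, 2->0, 3->2
match: 0->6, 1->7, 2->1, 3->2
match: 0->6, 1->7, 2->5, 3->2
count: 12
applicable_count: 0


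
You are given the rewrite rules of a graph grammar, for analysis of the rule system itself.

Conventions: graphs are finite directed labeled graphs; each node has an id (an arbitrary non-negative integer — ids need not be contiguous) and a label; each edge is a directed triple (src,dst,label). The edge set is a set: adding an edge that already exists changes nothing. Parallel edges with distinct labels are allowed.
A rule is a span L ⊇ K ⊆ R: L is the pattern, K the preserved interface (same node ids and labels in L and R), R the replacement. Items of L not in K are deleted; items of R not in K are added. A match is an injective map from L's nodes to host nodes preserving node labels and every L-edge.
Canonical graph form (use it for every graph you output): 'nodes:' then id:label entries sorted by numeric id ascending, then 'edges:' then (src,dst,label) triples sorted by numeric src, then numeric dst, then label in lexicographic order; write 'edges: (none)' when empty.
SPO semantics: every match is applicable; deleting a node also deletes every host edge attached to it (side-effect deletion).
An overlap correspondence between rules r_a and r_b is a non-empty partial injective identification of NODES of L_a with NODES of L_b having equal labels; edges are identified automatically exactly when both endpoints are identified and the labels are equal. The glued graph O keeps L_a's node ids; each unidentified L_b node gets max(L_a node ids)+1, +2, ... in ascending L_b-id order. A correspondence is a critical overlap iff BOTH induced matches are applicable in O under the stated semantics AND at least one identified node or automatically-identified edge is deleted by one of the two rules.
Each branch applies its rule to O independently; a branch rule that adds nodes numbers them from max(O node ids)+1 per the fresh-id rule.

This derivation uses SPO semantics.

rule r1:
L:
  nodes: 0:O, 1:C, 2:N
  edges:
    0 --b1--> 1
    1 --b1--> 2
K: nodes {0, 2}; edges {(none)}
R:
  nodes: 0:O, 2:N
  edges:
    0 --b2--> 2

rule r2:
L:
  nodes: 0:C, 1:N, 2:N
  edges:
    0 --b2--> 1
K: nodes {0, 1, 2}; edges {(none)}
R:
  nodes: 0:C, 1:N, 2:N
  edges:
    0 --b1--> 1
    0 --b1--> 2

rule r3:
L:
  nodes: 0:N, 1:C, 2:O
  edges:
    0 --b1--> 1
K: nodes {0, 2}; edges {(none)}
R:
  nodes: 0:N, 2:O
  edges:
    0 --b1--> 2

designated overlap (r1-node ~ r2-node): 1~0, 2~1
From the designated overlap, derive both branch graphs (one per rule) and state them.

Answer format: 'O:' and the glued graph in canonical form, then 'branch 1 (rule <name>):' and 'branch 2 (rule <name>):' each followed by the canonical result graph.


O:
nodes: 0:O, 1:C, 2:N, 3:N
edges: (0,1,b1); (1,2,b1); (1,2,b2)
branch 1 (rule r1):
nodes: 0:O, 2:N, 3:N
edges: (0,2,b2)
branch 2 (rule r2):
nodes: 0:O, 1:C, 2:N, 3:N
edges: (0,1,b1); (1,2,b1); (1,3,b1)


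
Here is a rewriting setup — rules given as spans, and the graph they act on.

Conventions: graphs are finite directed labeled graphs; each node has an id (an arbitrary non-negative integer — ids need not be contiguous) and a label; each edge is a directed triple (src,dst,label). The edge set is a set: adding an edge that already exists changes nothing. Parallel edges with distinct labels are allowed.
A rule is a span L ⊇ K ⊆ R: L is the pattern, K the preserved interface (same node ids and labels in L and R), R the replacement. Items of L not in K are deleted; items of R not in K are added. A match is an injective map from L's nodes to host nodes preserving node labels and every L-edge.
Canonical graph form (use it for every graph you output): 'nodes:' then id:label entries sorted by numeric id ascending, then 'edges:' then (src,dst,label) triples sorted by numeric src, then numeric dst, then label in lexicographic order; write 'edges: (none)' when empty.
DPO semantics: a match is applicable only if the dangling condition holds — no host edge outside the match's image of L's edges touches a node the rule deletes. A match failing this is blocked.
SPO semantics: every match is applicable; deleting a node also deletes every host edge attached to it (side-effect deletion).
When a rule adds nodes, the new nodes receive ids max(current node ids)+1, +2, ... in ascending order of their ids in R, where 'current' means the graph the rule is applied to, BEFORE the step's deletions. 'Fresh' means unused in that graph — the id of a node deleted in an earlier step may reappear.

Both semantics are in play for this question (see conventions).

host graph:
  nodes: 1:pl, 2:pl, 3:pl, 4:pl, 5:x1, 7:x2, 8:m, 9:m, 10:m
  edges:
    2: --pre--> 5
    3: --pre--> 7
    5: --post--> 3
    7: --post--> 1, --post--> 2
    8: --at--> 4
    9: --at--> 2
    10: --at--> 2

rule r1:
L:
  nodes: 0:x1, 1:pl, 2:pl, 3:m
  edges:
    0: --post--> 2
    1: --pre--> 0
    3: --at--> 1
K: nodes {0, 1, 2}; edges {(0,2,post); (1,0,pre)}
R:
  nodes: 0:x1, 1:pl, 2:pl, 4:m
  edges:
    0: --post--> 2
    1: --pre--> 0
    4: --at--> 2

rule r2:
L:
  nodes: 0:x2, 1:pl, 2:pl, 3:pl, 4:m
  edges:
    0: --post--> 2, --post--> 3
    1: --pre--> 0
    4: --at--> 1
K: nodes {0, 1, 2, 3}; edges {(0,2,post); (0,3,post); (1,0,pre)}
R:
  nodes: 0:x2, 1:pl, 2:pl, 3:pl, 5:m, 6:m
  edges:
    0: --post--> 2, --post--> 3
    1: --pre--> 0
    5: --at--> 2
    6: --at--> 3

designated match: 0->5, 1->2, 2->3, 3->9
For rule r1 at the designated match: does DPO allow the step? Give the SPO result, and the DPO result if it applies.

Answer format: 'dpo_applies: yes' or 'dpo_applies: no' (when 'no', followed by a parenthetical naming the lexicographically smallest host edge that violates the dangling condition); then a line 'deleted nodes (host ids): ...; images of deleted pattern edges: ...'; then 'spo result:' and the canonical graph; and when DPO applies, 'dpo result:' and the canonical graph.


dpo_applies: yes
deleted nodes (host ids): 9; images of deleted pattern edges: (9,2,at)
spo result:
nodes: 1:pl, 2:pl, 3:pl, 4:pl, 5:x1, 7:x2, 8:m, 10:m, 11:m
edges: (2,5,pre); (3,7,pre); (5,3,post); (7,1,post); (7,2,post); (8,4,at); (10,2,at); (11,3,at)
dpo result:
nodes: 1:pl, 2:pl, 3:pl, 4:pl, 5:x1, 7:x2, 8:m, 10:m, 11:m
edges: (2,5,pre); (3,7,pre); (5,3,post); (7,1,post); (7,2,post); (8,4,at); (10,2,at); (11,3,at)


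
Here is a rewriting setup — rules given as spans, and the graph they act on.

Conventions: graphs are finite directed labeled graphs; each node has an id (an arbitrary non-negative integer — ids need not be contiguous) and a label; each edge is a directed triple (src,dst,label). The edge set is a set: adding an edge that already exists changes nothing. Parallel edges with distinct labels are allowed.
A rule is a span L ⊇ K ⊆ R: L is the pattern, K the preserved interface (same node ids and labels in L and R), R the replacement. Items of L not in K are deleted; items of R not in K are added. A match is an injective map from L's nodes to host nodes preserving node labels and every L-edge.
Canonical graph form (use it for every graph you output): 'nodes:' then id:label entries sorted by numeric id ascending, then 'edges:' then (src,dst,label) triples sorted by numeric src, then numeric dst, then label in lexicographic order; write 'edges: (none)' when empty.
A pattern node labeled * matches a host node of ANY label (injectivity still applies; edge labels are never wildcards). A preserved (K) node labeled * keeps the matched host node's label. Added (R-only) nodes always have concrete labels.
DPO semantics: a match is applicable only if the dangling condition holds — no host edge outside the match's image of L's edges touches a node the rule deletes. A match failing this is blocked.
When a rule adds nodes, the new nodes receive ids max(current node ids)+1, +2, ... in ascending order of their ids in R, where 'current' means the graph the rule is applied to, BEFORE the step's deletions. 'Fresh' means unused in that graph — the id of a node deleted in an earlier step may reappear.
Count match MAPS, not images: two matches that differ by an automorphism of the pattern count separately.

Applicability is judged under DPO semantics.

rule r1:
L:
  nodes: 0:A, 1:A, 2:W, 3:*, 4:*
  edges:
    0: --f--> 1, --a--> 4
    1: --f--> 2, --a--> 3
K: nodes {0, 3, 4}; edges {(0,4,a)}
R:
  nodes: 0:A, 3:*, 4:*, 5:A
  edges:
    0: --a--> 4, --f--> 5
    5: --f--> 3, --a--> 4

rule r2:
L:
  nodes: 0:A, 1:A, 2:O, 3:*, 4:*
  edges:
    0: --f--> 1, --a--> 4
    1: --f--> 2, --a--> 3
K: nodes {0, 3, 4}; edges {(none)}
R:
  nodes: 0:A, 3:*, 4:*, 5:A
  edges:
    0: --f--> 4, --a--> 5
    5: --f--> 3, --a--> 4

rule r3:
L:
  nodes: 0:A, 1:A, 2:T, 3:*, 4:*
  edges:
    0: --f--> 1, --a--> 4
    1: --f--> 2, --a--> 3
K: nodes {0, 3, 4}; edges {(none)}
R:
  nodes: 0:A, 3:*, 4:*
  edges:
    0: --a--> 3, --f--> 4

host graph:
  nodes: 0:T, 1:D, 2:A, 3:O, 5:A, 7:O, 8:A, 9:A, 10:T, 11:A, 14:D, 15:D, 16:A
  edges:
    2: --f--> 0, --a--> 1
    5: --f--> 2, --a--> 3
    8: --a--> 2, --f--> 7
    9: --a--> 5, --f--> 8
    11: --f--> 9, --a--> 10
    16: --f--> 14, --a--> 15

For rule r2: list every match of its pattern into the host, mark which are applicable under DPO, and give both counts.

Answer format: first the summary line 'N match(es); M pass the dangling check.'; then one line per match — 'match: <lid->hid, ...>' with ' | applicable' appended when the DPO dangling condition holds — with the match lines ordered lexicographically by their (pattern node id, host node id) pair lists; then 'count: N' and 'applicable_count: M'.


1 match(es); 1 pass the dangling check.
match: 0->9, 1->8, 2->7, 3->2, 4->5 | applicable
count: 1
applicable_count: 1


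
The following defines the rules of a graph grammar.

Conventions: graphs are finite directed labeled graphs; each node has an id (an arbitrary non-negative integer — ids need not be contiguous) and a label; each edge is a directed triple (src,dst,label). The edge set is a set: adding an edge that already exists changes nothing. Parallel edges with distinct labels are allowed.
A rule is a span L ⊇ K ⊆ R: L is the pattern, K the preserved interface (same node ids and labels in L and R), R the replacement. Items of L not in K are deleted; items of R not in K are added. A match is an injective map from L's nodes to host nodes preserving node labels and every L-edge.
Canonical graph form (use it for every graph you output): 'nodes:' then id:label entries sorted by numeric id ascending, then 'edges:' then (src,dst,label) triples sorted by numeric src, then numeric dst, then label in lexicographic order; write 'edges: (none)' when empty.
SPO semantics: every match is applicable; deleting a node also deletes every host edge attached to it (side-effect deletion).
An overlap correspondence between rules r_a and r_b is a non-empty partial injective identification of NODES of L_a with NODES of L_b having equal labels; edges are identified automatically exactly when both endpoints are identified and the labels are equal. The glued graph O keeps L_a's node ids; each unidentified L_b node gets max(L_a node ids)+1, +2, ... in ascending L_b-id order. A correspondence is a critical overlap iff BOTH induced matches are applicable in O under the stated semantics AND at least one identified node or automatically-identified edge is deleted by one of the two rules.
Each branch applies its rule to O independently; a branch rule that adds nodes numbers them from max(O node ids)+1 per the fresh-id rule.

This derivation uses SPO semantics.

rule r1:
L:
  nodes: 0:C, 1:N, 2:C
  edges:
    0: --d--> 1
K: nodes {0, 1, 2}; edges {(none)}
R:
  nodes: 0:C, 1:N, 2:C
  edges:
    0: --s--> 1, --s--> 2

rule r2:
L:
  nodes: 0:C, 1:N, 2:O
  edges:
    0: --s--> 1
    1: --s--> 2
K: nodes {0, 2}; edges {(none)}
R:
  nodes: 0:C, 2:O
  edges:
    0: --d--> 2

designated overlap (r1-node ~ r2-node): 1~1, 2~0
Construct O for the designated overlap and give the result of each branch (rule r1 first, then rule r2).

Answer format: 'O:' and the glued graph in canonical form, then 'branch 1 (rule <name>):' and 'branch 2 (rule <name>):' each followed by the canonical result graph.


O:
nodes: 0:C, 1:N, 2:C, 3:O
edges: (0,1,d); (1,3,s); (2,1,s)
branch 1 (rule r1):
nodes: 0:C, 1:N, 2:C, 3:O
edges: (0,1,s); (0,2,s); (1,3,s); (2,1,s)
branch 2 (rule r2):
nodes: 0:C, 2:C, 3:O
edges: (2,3,d)


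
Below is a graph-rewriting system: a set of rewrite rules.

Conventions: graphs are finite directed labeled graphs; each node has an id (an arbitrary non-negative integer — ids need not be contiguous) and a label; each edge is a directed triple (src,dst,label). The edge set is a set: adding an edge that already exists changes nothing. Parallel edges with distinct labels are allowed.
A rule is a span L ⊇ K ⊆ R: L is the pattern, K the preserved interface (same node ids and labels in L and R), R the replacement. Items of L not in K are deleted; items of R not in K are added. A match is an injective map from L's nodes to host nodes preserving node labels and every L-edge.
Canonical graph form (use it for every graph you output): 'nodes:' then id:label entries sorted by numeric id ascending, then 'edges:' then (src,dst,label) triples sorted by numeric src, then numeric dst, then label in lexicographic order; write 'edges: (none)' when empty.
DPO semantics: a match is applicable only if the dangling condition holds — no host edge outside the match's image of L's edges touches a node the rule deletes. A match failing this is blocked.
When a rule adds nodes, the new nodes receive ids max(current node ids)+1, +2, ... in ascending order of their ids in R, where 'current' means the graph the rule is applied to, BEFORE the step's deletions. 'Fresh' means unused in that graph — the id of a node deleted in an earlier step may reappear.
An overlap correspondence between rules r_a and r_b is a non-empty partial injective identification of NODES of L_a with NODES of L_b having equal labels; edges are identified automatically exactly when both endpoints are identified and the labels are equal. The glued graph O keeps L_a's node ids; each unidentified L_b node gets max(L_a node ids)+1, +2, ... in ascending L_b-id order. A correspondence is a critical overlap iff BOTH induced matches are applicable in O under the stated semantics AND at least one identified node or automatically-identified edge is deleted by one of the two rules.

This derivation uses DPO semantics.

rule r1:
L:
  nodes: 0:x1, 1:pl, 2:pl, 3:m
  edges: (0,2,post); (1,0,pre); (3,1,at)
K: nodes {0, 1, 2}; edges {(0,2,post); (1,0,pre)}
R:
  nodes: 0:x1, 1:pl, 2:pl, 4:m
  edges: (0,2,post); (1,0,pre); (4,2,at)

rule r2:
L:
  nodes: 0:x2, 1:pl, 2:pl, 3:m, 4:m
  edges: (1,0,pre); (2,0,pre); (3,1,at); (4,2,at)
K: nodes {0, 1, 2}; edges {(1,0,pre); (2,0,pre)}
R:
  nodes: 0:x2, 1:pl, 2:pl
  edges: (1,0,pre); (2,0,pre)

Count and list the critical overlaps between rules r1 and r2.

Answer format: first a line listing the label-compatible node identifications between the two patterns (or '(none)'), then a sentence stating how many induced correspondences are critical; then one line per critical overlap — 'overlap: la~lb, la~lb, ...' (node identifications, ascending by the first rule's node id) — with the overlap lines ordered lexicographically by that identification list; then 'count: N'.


label-compatible node identifications between L(r1) and L(r2): 1~1, 1~2, 2~1, 2~2, 3~3, 3~4
4 of the induced correspondences are critical overlaps of r1 and r2.
overlap: 1~1, 2~2, 3~3
overlap: 1~1, 3~3
overlap: 1~2, 2~1, 3~4
overlap: 1~2, 3~4
count: 4


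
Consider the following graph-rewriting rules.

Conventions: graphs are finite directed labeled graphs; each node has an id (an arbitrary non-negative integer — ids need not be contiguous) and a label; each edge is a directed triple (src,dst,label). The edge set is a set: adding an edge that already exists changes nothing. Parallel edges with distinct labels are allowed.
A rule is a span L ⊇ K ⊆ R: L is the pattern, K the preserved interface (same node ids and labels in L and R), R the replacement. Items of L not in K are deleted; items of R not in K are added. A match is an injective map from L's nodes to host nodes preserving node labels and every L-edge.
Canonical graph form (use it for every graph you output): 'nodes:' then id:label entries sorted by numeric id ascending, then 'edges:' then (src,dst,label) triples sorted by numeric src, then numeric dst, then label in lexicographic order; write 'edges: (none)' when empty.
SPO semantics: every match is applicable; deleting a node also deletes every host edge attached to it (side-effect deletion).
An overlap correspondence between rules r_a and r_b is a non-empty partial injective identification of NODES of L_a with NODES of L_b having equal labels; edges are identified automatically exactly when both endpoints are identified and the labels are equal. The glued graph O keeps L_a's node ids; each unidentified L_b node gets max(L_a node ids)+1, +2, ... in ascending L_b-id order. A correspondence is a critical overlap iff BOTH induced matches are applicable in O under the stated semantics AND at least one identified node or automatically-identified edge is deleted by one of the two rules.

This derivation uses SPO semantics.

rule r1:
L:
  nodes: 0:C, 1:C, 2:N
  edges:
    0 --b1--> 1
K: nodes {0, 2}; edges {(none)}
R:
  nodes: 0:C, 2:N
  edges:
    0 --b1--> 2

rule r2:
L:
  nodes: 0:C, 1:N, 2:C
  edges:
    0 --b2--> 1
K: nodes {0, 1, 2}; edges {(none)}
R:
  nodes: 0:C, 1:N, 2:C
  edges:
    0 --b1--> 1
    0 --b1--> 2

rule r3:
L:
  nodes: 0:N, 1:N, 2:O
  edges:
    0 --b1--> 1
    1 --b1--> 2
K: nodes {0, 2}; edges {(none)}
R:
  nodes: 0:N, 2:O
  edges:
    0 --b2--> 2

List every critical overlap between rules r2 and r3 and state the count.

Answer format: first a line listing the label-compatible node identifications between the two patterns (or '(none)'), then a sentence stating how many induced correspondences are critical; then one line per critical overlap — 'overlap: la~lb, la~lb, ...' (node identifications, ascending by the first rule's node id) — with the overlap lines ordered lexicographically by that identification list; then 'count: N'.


label-compatible node identifications between L(r2) and L(r3): 1~0, 1~1
1 of the induced correspondences is a critical overlap of r2 and r3.
overlap: 1~1
count: 1


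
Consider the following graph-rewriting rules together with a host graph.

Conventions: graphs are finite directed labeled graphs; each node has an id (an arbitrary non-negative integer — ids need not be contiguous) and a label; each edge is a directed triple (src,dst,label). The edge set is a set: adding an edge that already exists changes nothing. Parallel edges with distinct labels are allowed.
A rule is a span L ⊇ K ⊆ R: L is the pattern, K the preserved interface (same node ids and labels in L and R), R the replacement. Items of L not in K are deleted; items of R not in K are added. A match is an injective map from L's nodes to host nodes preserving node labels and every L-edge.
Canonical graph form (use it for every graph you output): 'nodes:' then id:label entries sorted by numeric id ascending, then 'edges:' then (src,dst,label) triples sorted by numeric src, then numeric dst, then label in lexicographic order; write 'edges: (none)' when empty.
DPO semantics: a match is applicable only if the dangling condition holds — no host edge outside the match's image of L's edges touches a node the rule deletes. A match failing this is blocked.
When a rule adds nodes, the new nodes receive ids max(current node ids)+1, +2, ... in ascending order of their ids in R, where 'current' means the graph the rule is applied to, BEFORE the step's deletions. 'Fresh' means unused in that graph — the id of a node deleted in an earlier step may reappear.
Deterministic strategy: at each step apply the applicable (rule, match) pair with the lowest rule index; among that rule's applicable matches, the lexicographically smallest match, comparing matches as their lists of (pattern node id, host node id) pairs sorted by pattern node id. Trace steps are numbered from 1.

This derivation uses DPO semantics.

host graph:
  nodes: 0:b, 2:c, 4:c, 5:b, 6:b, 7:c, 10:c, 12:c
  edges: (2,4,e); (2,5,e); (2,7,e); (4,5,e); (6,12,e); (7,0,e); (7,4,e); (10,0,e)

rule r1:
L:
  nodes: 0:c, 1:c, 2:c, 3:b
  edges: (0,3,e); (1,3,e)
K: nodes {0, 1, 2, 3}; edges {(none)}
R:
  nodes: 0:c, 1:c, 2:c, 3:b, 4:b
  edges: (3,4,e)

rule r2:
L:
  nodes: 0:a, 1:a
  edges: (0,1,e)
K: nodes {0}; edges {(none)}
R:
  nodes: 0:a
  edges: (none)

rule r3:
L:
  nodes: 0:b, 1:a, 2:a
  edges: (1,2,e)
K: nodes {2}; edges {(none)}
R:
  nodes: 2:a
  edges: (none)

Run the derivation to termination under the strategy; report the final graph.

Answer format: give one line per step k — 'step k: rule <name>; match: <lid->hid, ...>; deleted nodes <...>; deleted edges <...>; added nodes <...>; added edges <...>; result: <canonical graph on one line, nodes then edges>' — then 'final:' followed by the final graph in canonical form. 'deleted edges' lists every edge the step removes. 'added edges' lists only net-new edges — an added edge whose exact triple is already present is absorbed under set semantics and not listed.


step 1: rule r1; match: 0->2, 1->4, 2->7, 3->5; deleted nodes (none); deleted edges (2,5,e); (4,5,e); added nodes 13; added edges (5,13,e); result: nodes: 0:b, 2:c, 4:c, 5:b, 6:b, 7:c, 10:c, 12:c, 13:b edges: (2,4,e); (2,7,e); (5,13,e); (6,12,e); (7,0,e); (7,4,e); (10,0,e)
step 2: rule r1; match: 0->7, 1->10, 2->2, 3->0; deleted nodes (none); deleted edges (7,0,e); (10,0,e); added nodes 14; added edges (0,14,e); result: nodes: 0:b, 2:c, 4:c, 5:b, 6:b, 7:c, 10:c, 12:c, 13:b, 14:b edges: (0,14,e); (2,4,e); (2,7,e); (5,13,e); (6,12,e); (7,4,e)
final:
nodes: 0:b, 2:c, 4:c, 5:b, 6:b, 7:c, 10:c, 12:c, 13:b, 14:b
edges: (0,14,e); (2,4,e); (2,7,e); (5,13,e); (6,12,e); (7,4,e)


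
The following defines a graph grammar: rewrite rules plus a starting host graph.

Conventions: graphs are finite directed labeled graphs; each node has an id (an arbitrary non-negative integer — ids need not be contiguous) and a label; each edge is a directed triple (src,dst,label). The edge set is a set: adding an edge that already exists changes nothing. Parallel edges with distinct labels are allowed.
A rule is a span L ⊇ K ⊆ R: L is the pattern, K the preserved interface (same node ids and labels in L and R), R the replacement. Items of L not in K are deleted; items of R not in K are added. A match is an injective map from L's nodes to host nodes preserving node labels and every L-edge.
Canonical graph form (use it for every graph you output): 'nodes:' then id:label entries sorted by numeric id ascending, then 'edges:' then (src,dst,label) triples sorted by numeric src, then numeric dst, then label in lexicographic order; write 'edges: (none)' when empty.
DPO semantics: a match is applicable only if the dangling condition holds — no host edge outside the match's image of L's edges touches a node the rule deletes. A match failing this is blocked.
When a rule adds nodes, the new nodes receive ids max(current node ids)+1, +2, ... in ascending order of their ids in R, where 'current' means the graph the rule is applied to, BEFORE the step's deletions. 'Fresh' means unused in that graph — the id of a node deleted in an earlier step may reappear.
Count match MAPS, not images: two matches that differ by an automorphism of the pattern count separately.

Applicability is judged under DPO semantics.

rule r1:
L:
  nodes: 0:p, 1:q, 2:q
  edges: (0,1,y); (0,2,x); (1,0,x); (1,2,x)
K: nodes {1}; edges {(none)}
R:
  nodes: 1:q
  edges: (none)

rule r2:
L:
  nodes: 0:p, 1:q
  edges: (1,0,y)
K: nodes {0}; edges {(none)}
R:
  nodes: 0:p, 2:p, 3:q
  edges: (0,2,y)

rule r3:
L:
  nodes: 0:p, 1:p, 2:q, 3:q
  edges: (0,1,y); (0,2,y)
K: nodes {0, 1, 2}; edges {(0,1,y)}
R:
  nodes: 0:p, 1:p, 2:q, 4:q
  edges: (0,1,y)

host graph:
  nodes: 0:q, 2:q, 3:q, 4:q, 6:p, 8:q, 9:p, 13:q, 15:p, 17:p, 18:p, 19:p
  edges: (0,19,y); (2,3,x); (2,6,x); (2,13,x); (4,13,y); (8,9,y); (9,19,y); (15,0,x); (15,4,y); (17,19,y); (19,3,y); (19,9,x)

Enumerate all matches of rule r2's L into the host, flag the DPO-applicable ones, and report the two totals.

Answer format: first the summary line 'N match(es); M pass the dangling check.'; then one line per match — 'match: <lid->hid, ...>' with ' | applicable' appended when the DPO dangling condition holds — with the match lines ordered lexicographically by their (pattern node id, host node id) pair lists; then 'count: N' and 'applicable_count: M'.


2 match(es); 1 pass the dangling check.
match: 0->9, 1->8 | applicable
match: 0->19, 1->0
count: 2
applicable_count: 1


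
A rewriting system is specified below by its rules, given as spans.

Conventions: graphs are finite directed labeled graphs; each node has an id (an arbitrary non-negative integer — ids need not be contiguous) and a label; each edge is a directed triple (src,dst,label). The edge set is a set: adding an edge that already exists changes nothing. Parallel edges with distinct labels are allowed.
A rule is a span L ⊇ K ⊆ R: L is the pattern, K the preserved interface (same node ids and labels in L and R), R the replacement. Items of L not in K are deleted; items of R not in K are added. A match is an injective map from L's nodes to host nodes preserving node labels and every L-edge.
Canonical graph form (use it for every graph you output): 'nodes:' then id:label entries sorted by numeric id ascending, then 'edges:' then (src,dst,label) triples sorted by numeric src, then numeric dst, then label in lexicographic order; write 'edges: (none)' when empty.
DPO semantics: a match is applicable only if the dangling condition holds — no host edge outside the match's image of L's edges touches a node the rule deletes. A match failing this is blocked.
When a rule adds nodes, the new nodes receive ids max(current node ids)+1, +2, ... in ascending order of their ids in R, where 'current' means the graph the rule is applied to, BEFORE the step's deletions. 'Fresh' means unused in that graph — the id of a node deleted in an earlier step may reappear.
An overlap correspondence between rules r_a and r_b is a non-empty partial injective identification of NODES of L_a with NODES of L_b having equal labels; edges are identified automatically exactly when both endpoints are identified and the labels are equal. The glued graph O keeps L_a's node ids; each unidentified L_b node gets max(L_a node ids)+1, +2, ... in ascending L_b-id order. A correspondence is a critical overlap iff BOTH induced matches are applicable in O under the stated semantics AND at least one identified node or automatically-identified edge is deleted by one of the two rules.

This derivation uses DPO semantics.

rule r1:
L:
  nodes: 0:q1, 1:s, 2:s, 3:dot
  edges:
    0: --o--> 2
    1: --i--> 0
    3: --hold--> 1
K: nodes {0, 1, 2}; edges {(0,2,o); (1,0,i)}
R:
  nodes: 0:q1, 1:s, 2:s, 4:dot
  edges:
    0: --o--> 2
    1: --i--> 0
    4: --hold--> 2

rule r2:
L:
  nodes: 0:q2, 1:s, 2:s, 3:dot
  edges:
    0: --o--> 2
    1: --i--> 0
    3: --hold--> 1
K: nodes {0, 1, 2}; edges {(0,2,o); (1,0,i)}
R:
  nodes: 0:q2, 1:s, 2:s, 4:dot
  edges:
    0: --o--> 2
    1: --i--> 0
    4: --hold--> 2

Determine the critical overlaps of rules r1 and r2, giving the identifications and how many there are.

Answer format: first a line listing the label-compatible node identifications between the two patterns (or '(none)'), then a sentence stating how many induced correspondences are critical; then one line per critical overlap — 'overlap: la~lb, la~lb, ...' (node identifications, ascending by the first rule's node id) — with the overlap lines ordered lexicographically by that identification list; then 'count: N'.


label-compatible node identifications between L(r1) and L(r2): 1~1, 1~2, 2~1, 2~2, 3~3
2 of the induced correspondences are critical overlaps of r1 and r2.
overlap: 1~1, 2~2, 3~3
overlap: 1~1, 3~3
count: 2
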